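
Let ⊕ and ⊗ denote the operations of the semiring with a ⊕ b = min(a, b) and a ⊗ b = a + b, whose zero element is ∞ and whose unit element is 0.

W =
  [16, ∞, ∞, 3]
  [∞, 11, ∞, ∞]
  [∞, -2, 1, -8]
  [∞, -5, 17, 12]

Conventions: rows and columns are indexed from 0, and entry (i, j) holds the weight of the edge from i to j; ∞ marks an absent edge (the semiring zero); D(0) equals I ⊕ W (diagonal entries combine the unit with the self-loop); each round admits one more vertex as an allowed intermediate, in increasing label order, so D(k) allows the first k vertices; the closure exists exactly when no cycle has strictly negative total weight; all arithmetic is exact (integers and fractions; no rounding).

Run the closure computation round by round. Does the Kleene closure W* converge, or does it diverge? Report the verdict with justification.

D(0):
  [0, ∞, ∞, 3]
  [∞, 0, ∞, ∞]
  [∞, -2, 0, -8]
  [∞, -5, 17, 0]
D(1):
  [0, ∞, ∞, 3]
  [∞, 0, ∞, ∞]
  [∞, -2, 0, -8]
  [∞, -5, 17, 0]
D(2):
  [0, ∞, ∞, 3]
  [∞, 0, ∞, ∞]
  [∞, -2, 0, -8]
  [∞, -5, 17, 0]
D(3):
  [0, ∞, ∞, 3]
  [∞, 0, ∞, ∞]
  [∞, -2, 0, -8]
  [∞, -5, 17, 0]
D(4):
  [0, -2, 20, 3]
  [∞, 0, ∞, ∞]
  [∞, -13, 0, -8]
  [∞, -5, 17, 0]
Key observation: every diagonal entry stays at the unit through all rounds, so no improving cycle exists.
Answer: CONVERGES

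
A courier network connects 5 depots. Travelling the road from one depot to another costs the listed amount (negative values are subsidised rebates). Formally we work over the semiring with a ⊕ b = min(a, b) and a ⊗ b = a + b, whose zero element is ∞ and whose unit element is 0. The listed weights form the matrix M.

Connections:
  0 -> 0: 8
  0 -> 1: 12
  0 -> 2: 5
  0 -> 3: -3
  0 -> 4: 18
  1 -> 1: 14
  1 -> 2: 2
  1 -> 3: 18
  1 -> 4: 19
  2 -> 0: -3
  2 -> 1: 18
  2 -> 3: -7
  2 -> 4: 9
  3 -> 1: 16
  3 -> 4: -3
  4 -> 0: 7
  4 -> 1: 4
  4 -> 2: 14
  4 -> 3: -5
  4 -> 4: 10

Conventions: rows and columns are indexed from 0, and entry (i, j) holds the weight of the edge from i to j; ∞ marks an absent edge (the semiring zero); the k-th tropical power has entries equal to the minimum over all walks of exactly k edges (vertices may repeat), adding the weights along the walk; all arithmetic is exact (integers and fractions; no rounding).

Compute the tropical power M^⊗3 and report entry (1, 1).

M^⊗2:
  [2, 13, 13, -2, -6]
  [-1, 20, 16, -5, 11]
  [5, 9, 2, -6, -10]
  [4, 1, 11, -8, 7]
  [11, 11, 6, 4, -8]
M^⊗3:
  [1, -2, 7, -11, -5]
  [7, 11, 4, -4, -8]
  [-3, -6, 4, -15, -9]
  [8, 8, 3, 1, -11]
  [-1, -4, 6, -13, 1]
Key observation: the optimum is the walk 1->2->0->1, with weight 2 + (-3) + 12 = 11.
Optimal value attained by: walk 1->2->0->1.
Answer: (M^⊗3)[1][1] = 11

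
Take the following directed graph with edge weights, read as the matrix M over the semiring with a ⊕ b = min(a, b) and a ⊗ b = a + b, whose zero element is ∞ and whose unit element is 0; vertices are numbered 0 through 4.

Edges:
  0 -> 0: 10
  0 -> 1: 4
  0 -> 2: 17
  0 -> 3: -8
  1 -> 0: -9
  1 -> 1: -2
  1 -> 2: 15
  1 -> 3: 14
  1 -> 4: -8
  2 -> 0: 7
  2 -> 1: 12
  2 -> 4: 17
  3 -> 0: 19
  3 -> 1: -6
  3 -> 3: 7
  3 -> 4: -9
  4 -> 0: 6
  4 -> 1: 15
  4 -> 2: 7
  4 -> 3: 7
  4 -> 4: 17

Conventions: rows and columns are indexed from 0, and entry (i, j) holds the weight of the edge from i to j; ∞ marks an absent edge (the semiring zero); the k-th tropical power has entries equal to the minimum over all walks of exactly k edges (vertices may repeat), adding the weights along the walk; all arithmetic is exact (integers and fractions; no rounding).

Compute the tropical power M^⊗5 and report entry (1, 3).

M^⊗2:
  [-5, -14, 19, -1, -17]
  [-11, -5, -1, -17, -10]
  [3, 10, 24, -1, 4]
  [-15, -8, -2, -2, -14]
  [6, 1, 23, -2, -2]
M^⊗3:
  [-23, -16, -10, -13, -22]
  [-14, -23, -3, -19, -26]
  [1, -7, 11, -5, -10]
  [-17, -11, -7, -23, -16]
  [-8, -8, 5, -2, -11]
M^⊗4:
  [-25, -19, -15, -31, -24]
  [-32, -25, -19, -22, -31]
  [-16, -11, -3, -7, -15]
  [-20, -29, -9, -25, -32]
  [-17, -10, -4, -16, -16]
M^⊗5:
  [-28, -37, -17, -33, -40]
  [-34, -28, -24, -40, -33]
  [-20, -13, -8, -24, -19]
  [-38, -31, -25, -28, -37]
  [-19, -22, -9, -25, -25]
Key observation: the optimum is the walk 1->0->3->1->0->3, with weight (-9) + (-8) + (-6) + (-9) + (-8) = -40.
Optimal value attained by: walk 1->0->3->1->0->3.
Answer: (M^⊗5)[1][3] = -40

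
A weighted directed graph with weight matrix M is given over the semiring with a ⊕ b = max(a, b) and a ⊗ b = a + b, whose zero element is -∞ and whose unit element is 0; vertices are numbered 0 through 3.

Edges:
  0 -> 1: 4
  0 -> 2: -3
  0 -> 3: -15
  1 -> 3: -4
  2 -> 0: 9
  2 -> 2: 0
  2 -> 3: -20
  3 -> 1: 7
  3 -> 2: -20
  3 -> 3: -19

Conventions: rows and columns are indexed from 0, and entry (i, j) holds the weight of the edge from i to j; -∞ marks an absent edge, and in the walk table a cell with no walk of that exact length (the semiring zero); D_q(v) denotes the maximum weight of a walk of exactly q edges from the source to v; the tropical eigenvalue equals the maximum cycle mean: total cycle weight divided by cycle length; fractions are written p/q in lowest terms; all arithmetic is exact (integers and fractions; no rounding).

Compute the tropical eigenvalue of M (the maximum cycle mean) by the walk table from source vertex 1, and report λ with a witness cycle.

q=0: [-∞, 0, -∞, -∞]
q=1: [-∞, -∞, -∞, -4]
q=2: [-∞, 3, -24, -23]
q=3: [-15, -16, -24, -1]
q=4: [-15, 6, -18, -20]
Optimal cycle mean attained by: cycle 0->2->0, total (-3) + 9, length 2.
Answer: λ = 3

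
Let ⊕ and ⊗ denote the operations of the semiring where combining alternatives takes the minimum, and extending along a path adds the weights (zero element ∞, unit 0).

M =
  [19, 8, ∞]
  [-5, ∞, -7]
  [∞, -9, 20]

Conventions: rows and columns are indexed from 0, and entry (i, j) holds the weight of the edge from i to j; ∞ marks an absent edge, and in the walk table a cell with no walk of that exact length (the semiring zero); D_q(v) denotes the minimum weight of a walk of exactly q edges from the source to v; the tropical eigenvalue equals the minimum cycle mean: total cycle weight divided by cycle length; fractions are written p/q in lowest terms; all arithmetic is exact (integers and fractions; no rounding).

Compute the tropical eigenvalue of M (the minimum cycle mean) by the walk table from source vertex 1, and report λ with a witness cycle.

q=0: [∞, 0, ∞]
q=1: [-5, ∞, -7]
q=2: [14, -16, 13]
q=3: [-21, 4, -23]
Optimal cycle mean attained by: cycle 1->2->1, total (-7) + (-9), length 2.
Answer: λ = -8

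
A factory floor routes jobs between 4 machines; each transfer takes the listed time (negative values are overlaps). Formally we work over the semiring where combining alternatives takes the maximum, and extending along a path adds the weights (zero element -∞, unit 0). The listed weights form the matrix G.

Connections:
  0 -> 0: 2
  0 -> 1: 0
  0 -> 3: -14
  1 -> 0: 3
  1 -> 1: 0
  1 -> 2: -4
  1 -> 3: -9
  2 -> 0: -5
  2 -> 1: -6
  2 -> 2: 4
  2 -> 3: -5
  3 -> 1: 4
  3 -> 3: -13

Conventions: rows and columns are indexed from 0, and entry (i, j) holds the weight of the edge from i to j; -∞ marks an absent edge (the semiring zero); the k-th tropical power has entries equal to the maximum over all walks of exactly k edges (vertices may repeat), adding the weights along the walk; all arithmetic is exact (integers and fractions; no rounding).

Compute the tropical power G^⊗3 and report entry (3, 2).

G^⊗2:
  [4, 2, -4, -9]
  [5, 3, 0, -9]
  [-1, -1, 8, -1]
  [7, 4, 0, -5]
G^⊗3:
  [6, 4, 0, -7]
  [7, 5, 4, -5]
  [3, 3, 12, 3]
  [9, 7, 4, -5]
Key observation: the optimum is the walk 3->1->2->2, with weight 4 + (-4) + 4 = 4.
Optimal value attained by: walk 3->1->2->2.
Answer: (G^⊗3)[3][2] = 4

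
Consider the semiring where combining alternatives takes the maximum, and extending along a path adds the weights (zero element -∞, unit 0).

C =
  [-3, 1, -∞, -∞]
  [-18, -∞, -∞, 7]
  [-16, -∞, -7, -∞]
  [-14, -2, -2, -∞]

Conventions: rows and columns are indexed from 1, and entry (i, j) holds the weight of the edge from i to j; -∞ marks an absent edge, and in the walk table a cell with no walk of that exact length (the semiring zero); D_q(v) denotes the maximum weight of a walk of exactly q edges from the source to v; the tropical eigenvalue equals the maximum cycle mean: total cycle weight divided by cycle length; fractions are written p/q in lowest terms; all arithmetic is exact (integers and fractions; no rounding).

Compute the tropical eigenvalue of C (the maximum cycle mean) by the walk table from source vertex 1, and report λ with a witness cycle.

q=0: [0, -∞, -∞, -∞]
q=1: [-3, 1, -∞, -∞]
q=2: [-6, -2, -∞, 8]
q=3: [-6, 6, 6, 5]
q=4: [-9, 3, 3, 13]
Optimal cycle mean attained by: cycle 2->4->2, total 7 + (-2), length 2.
Answer: λ = 5/2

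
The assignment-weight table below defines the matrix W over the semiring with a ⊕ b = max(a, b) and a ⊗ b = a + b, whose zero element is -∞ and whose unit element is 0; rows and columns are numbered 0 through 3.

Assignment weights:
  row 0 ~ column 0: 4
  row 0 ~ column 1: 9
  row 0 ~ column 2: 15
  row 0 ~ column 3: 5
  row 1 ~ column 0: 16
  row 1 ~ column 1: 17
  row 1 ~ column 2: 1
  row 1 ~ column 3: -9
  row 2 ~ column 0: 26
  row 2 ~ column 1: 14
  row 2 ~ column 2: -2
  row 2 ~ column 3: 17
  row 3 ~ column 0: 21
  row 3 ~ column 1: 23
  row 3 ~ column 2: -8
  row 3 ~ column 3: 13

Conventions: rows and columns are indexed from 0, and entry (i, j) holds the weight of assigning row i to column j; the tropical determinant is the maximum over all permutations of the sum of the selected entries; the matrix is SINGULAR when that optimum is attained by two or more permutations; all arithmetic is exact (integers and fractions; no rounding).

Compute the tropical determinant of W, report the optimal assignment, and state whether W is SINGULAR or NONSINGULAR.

σ = (0, 1, 2, 3): 4 + 17 + (-2) + 13 = 32
σ = (0, 1, 3, 2): 4 + 17 + 17 + (-8) = 30
σ = (0, 2, 1, 3): 4 + 1 + 14 + 13 = 32
σ = (0, 2, 3, 1): 4 + 1 + 17 + 23 = 45
σ = (0, 3, 1, 2): 4 + (-9) + 14 + (-8) = 1
σ = (0, 3, 2, 1): 4 + (-9) + (-2) + 23 = 16
σ = (1, 0, 2, 3): 9 + 16 + (-2) + 13 = 36
σ = (1, 0, 3, 2): 9 + 16 + 17 + (-8) = 34
σ = (1, 2, 0, 3): 9 + 1 + 26 + 13 = 49
σ = (1, 2, 3, 0): 9 + 1 + 17 + 21 = 48
σ = (1, 3, 0, 2): 9 + (-9) + 26 + (-8) = 18
σ = (1, 3, 2, 0): 9 + (-9) + (-2) + 21 = 19
σ = (2, 0, 1, 3): 15 + 16 + 14 + 13 = 58
σ = (2, 0, 3, 1): 15 + 16 + 17 + 23 = 71
σ = (2, 1, 0, 3): 15 + 17 + 26 + 13 = 71
σ = (2, 1, 3, 0): 15 + 17 + 17 + 21 = 70
σ = (2, 3, 0, 1): 15 + (-9) + 26 + 23 = 55
σ = (2, 3, 1, 0): 15 + (-9) + 14 + 21 = 41
σ = (3, 0, 1, 2): 5 + 16 + 14 + (-8) = 27
σ = (3, 0, 2, 1): 5 + 16 + (-2) + 23 = 42
σ = (3, 1, 0, 2): 5 + 17 + 26 + (-8) = 40
σ = (3, 1, 2, 0): 5 + 17 + (-2) + 21 = 41
σ = (3, 2, 0, 1): 5 + 1 + 26 + 23 = 55
σ = (3, 2, 1, 0): 5 + 1 + 14 + 21 = 41
Optimal value attained by: σ = (2, 0, 3, 1).
Answer: det⊕(W) = 71; verdict: SINGULAR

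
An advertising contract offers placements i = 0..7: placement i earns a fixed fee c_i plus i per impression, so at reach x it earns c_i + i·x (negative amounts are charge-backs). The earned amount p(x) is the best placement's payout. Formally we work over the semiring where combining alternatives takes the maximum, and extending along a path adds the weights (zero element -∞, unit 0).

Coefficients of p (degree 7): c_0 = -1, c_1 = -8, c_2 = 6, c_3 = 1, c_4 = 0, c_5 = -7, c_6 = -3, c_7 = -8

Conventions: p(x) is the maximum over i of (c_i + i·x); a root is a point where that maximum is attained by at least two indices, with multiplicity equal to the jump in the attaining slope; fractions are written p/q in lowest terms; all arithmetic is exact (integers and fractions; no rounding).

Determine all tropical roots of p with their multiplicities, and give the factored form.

hull edge (i=0, c=-1) to (i=2, c=6): slope 7/2, span 2
hull edge (i=2, c=6) to (i=6, c=-3): slope -9/4, span 4
hull edge (i=6, c=-3) to (i=7, c=-8): slope -5, span 1
Factored form: p(x) = -8 ⊗ (x ⊕ (-7/2)) ⊗ (x ⊕ (-7/2)) ⊗ (x ⊕ 9/4) ⊗ (x ⊕ 9/4) ⊗ (x ⊕ 9/4) ⊗ (x ⊕ 9/4) ⊗ (x ⊕ 5)
Answer: roots = -7/2 (mult 2), 9/4 (mult 4), 5 (mult 1)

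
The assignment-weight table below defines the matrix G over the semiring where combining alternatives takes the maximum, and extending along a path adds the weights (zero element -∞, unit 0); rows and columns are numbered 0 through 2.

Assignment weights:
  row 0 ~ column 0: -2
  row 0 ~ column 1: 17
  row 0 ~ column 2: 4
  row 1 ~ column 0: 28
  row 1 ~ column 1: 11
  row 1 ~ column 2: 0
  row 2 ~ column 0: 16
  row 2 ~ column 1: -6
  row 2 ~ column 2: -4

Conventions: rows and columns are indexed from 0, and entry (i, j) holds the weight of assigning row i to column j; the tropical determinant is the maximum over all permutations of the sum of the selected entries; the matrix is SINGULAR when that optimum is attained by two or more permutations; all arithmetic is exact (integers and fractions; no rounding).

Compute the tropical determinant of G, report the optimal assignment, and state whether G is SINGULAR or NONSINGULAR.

σ = (0, 1, 2): (-2) + 11 + (-4) = 5
σ = (0, 2, 1): (-2) + 0 + (-6) = -8
σ = (1, 0, 2): 17 + 28 + (-4) = 41
σ = (1, 2, 0): 17 + 0 + 16 = 33
σ = (2, 0, 1): 4 + 28 + (-6) = 26
σ = (2, 1, 0): 4 + 11 + 16 = 31
Optimal value attained by: σ = (1, 0, 2).
Answer: det⊕(G) = 41; verdict: NONSINGULAR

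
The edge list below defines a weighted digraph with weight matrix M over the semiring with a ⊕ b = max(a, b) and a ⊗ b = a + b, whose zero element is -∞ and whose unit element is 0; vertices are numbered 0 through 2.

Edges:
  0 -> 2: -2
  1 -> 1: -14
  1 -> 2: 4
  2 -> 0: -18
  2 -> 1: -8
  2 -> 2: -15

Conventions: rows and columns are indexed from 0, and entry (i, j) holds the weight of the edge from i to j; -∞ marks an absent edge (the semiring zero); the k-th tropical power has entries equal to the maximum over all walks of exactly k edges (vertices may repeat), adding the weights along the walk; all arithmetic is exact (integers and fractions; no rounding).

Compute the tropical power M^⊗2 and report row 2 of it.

M^⊗2:
  [-20, -10, -17]
  [-14, -4, -10]
  [-33, -22, -4]
Answer: row 2 of M^⊗2 = [-33, -22, -4]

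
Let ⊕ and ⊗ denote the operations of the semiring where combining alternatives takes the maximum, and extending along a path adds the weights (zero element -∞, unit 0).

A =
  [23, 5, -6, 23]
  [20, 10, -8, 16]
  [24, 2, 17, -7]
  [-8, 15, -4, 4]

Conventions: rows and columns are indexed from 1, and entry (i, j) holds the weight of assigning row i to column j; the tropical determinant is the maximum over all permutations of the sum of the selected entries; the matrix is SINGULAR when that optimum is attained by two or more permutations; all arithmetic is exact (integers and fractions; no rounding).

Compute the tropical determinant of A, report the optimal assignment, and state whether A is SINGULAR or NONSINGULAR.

σ = (1, 2, 3, 4): 23 + 10 + 17 + 4 = 54
σ = (1, 2, 4, 3): 23 + 10 + (-7) + (-4) = 22
σ = (1, 3, 2, 4): 23 + (-8) + 2 + 4 = 21
σ = (1, 3, 4, 2): 23 + (-8) + (-7) + 15 = 23
σ = (1, 4, 2, 3): 23 + 16 + 2 + (-4) = 37
σ = (1, 4, 3, 2): 23 + 16 + 17 + 15 = 71
σ = (2, 1, 3, 4): 5 + 20 + 17 + 4 = 46
σ = (2, 1, 4, 3): 5 + 20 + (-7) + (-4) = 14
σ = (2, 3, 1, 4): 5 + (-8) + 24 + 4 = 25
σ = (2, 3, 4, 1): 5 + (-8) + (-7) + (-8) = -18
σ = (2, 4, 1, 3): 5 + 16 + 24 + (-4) = 41
σ = (2, 4, 3, 1): 5 + 16 + 17 + (-8) = 30
σ = (3, 1, 2, 4): (-6) + 20 + 2 + 4 = 20
σ = (3, 1, 4, 2): (-6) + 20 + (-7) + 15 = 22
σ = (3, 2, 1, 4): (-6) + 10 + 24 + 4 = 32
σ = (3, 2, 4, 1): (-6) + 10 + (-7) + (-8) = -11
σ = (3, 4, 1, 2): (-6) + 16 + 24 + 15 = 49
σ = (3, 4, 2, 1): (-6) + 16 + 2 + (-8) = 4
σ = (4, 1, 2, 3): 23 + 20 + 2 + (-4) = 41
σ = (4, 1, 3, 2): 23 + 20 + 17 + 15 = 75
σ = (4, 2, 1, 3): 23 + 10 + 24 + (-4) = 53
σ = (4, 2, 3, 1): 23 + 10 + 17 + (-8) = 42
σ = (4, 3, 1, 2): 23 + (-8) + 24 + 15 = 54
σ = (4, 3, 2, 1): 23 + (-8) + 2 + (-8) = 9
Optimal value attained by: σ = (4, 1, 3, 2).
Answer: det⊕(A) = 75; verdict: NONSINGULAR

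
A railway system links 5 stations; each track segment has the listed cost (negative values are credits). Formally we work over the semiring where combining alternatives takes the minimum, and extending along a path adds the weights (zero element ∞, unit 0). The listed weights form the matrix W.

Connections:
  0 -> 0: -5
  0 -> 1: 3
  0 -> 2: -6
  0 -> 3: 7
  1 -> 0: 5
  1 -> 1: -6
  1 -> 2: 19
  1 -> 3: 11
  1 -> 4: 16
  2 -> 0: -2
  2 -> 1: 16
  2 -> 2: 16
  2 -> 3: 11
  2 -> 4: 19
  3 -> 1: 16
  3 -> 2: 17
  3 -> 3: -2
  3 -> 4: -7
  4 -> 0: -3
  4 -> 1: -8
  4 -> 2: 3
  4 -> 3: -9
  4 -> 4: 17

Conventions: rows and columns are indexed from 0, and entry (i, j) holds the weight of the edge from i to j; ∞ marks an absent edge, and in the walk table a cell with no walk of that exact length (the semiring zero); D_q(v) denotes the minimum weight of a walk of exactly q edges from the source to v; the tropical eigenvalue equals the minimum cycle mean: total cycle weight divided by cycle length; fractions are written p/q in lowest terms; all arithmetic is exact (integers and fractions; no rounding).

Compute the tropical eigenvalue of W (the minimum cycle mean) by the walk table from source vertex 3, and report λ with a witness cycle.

q=0: [∞, ∞, ∞, 0, ∞]
q=1: [∞, 16, 17, -2, -7]
q=2: [-10, -15, -4, -16, -9]
q=3: [-15, -21, -16, -18, -23]
q=4: [-26, -31, -21, -32, -25]
q=5: [-31, -37, -32, -34, -39]
Optimal cycle mean attained by: cycle 3->4->3, total (-7) + (-9), length 2.
Answer: λ = -8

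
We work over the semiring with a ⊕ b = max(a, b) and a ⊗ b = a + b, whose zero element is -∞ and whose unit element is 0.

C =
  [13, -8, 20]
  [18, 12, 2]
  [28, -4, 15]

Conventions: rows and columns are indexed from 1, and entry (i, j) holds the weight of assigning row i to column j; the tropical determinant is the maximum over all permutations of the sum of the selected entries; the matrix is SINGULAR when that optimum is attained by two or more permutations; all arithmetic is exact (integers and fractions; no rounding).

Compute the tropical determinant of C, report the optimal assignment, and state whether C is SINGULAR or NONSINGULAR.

σ = (1, 2, 3): 13 + 12 + 15 = 40
σ = (1, 3, 2): 13 + 2 + (-4) = 11
σ = (2, 1, 3): (-8) + 18 + 15 = 25
σ = (2, 3, 1): (-8) + 2 + 28 = 22
σ = (3, 1, 2): 20 + 18 + (-4) = 34
σ = (3, 2, 1): 20 + 12 + 28 = 60
Optimal value attained by: σ = (3, 2, 1).
Answer: det⊕(C) = 60; verdict: NONSINGULAR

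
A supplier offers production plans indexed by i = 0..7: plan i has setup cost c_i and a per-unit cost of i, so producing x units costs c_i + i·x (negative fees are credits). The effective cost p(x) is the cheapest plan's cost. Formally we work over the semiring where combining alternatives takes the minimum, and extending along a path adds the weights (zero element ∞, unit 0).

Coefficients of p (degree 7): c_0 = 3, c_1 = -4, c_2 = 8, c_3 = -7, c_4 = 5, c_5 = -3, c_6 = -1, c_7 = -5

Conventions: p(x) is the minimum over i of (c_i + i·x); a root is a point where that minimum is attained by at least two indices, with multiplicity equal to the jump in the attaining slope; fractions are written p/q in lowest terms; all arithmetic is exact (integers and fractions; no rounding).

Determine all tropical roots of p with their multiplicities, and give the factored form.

hull edge (i=0, c=3) to (i=1, c=-4): slope -7, span 1
hull edge (i=1, c=-4) to (i=3, c=-7): slope -3/2, span 2
hull edge (i=3, c=-7) to (i=7, c=-5): slope 1/2, span 4
Factored form: p(x) = -5 ⊗ (x ⊕ (-1/2)) ⊗ (x ⊕ (-1/2)) ⊗ (x ⊕ (-1/2)) ⊗ (x ⊕ (-1/2)) ⊗ (x ⊕ 3/2) ⊗ (x ⊕ 3/2) ⊗ (x ⊕ 7)
Answer: roots = -1/2 (mult 4), 3/2 (mult 2), 7 (mult 1)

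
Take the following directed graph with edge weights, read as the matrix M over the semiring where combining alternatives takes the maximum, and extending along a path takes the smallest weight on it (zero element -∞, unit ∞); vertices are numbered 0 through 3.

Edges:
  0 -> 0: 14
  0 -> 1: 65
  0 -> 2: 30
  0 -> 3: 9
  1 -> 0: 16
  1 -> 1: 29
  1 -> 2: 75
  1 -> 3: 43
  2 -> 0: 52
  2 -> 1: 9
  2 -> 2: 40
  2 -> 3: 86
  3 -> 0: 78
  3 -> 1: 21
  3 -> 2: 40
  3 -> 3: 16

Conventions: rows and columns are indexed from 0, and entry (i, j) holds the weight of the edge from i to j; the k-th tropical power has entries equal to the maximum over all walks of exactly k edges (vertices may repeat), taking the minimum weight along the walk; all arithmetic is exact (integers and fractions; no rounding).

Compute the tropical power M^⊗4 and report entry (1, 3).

M^⊗2:
  [30, 29, 65, 43]
  [52, 29, 40, 75]
  [78, 52, 40, 40]
  [40, 65, 40, 40]
M^⊗3:
  [52, 30, 40, 65]
  [75, 52, 40, 40]
  [40, 65, 52, 43]
  [40, 40, 65, 43]
M^⊗4:
  [65, 52, 40, 40]
  [40, 65, 52, 43]
  [52, 40, 65, 52]
  [52, 40, 40, 65]
Key observation: the optimum is the walk 1->2->0->1->3, with weight 75 min 52 min 65 min 43 = 43.
Optimal value attained by: walk 1->2->0->1->3.
Answer: (M^⊗4)[1][3] = 43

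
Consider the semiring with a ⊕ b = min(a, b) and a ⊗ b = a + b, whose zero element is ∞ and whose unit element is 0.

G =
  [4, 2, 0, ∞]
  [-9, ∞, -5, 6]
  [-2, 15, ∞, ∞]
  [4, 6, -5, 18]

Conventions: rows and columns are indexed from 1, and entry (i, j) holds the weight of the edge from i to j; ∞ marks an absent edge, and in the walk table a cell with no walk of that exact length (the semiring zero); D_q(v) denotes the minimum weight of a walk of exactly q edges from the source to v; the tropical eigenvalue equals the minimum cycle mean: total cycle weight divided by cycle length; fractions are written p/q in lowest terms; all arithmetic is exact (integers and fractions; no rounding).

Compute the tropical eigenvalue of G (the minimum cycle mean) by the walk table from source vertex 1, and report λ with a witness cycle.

q=0: [0, ∞, ∞, ∞]
q=1: [4, 2, 0, ∞]
q=2: [-7, 6, -3, 8]
q=3: [-5, -5, -7, 12]
q=4: [-14, -3, -10, 1]
Optimal cycle mean attained by: cycle 1->2->1, total 2 + (-9), length 2.
Answer: λ = -7/2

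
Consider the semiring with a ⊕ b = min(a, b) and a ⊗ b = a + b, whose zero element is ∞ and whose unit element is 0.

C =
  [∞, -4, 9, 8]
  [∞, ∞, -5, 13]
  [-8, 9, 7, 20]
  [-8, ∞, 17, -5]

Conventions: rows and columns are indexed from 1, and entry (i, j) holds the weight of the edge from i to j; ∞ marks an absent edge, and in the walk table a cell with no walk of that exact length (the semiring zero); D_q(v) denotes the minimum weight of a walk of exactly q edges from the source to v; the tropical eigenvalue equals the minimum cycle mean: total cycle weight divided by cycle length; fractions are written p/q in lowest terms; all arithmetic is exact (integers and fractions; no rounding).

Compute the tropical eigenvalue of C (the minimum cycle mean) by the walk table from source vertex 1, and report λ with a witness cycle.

q=0: [0, ∞, ∞, ∞]
q=1: [∞, -4, 9, 8]
q=2: [0, 18, -9, 3]
q=3: [-17, -4, -2, -2]
q=4: [-10, -21, -9, -9]
Optimal cycle mean attained by: cycle 1->2->3->1, total (-4) + (-5) + (-8), length 3.
Answer: λ = -17/3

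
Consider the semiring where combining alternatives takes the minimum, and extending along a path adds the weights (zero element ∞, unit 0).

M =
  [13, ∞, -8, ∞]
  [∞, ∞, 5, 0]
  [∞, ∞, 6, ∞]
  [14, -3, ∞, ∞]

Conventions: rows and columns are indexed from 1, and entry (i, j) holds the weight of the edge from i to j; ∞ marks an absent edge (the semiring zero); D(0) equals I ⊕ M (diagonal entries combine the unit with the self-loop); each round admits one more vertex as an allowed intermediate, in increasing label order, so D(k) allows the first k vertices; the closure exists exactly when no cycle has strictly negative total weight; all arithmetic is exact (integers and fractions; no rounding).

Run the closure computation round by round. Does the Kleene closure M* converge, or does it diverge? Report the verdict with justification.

D(0):
  [0, ∞, -8, ∞]
  [∞, 0, 5, 0]
  [∞, ∞, 0, ∞]
  [14, -3, ∞, 0]
D(1):
  [0, ∞, -8, ∞]
  [∞, 0, 5, 0]
  [∞, ∞, 0, ∞]
  [14, -3, 6, 0]
Detection: at round 2, diagonal entry (4, 4) turns strictly negative.
Key observation: the cycle 4->2->4 has total weight (-3) + 0, which is strictly negative.
Answer: DIVERGES — negative cycle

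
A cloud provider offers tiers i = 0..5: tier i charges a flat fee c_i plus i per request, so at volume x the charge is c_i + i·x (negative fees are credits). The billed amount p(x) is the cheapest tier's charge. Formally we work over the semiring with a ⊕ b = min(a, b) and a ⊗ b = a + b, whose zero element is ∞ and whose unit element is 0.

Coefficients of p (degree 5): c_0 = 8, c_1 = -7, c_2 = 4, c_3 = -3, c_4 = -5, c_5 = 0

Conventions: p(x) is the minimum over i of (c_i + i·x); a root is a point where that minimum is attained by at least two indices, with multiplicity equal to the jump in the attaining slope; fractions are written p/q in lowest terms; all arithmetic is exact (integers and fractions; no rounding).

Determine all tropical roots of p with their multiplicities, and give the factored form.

hull edge (i=0, c=8) to (i=1, c=-7): slope -15, span 1
hull edge (i=1, c=-7) to (i=4, c=-5): slope 2/3, span 3
hull edge (i=4, c=-5) to (i=5, c=0): slope 5, span 1
Factored form: p(x) = 0 ⊗ (x ⊕ (-5)) ⊗ (x ⊕ (-2/3)) ⊗ (x ⊕ (-2/3)) ⊗ (x ⊕ (-2/3)) ⊗ (x ⊕ 15)
Answer: roots = -5 (mult 1), -2/3 (mult 3), 15 (mult 1)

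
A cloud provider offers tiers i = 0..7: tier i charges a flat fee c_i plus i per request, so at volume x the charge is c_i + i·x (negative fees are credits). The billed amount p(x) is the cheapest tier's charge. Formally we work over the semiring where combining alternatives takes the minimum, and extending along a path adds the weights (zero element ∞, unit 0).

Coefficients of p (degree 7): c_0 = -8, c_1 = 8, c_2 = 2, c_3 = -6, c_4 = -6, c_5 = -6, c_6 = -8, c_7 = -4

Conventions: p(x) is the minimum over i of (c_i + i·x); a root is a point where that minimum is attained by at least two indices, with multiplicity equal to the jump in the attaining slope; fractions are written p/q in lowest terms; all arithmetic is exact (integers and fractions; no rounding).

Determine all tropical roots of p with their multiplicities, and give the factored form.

hull edge (i=0, c=-8) to (i=6, c=-8): slope 0, span 6
hull edge (i=6, c=-8) to (i=7, c=-4): slope 4, span 1
Factored form: p(x) = -4 ⊗ (x ⊕ (-4)) ⊗ (x ⊕ 0) ⊗ (x ⊕ 0) ⊗ (x ⊕ 0) ⊗ (x ⊕ 0) ⊗ (x ⊕ 0) ⊗ (x ⊕ 0)
Answer: roots = -4 (mult 1), 0 (mult 6)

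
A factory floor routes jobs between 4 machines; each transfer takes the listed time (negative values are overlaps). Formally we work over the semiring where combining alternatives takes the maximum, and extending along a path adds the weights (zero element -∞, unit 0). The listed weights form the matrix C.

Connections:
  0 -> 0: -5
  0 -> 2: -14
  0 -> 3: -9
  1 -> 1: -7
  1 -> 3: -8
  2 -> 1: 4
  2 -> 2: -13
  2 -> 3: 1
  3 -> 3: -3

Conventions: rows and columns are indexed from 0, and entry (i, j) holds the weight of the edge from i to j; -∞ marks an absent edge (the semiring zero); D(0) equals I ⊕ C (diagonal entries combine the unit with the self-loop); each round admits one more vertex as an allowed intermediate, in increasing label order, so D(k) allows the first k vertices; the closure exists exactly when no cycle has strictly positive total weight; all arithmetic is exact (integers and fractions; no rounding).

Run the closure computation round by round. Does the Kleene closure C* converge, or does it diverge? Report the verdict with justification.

D(0):
  [0, -∞, -14, -9]
  [-∞, 0, -∞, -8]
  [-∞, 4, 0, 1]
  [-∞, -∞, -∞, 0]
D(1):
  [0, -∞, -14, -9]
  [-∞, 0, -∞, -8]
  [-∞, 4, 0, 1]
  [-∞, -∞, -∞, 0]
D(2):
  [0, -∞, -14, -9]
  [-∞, 0, -∞, -8]
  [-∞, 4, 0, 1]
  [-∞, -∞, -∞, 0]
D(3):
  [0, -10, -14, -9]
  [-∞, 0, -∞, -8]
  [-∞, 4, 0, 1]
  [-∞, -∞, -∞, 0]
D(4):
  [0, -10, -14, -9]
  [-∞, 0, -∞, -8]
  [-∞, 4, 0, 1]
  [-∞, -∞, -∞, 0]
Key observation: every diagonal entry stays at the unit through all rounds, so no improving cycle exists.
Answer: CONVERGES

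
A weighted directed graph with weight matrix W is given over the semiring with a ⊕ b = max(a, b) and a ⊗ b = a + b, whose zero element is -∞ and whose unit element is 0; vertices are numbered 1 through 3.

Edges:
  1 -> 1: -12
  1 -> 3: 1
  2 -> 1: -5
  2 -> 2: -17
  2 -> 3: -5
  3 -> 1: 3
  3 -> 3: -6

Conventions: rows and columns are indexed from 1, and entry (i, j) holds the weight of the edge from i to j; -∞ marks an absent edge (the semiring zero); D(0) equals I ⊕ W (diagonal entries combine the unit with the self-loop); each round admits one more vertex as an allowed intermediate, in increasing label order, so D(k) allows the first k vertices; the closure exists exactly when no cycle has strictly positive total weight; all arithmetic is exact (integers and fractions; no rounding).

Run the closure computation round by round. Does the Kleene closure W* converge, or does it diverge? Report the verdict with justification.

D(0):
  [0, -∞, 1]
  [-5, 0, -5]
  [3, -∞, 0]
Detection: at round 1, diagonal entry (3, 3) turns strictly positive.
Key observation: the cycle 3->1->3 has total weight 3 + 1, which is strictly positive.
Answer: DIVERGES — positive cycle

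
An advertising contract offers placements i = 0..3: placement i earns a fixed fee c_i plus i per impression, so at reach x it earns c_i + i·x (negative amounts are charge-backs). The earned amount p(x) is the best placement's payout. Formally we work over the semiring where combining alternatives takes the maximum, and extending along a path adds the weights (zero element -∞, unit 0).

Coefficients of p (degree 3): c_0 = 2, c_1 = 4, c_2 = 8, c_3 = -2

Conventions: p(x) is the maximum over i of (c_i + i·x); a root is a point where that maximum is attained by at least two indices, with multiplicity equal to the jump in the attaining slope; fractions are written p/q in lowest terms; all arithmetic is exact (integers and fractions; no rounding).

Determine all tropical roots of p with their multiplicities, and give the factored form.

hull edge (i=0, c=2) to (i=2, c=8): slope 3, span 2
hull edge (i=2, c=8) to (i=3, c=-2): slope -10, span 1
Factored form: p(x) = -2 ⊗ (x ⊕ (-3)) ⊗ (x ⊕ (-3)) ⊗ (x ⊕ 10)
Answer: roots = -3 (mult 2), 10 (mult 1)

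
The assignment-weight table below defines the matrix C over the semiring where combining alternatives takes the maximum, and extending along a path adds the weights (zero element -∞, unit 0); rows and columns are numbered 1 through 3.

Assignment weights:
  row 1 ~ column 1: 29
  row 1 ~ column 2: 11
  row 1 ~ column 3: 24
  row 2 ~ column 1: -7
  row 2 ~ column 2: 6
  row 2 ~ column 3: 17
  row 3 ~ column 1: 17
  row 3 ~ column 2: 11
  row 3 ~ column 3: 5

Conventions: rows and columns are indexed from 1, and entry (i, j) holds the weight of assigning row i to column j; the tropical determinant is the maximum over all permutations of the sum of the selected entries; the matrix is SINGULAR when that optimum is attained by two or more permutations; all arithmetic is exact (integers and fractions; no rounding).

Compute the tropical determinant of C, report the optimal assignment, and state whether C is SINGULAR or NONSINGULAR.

σ = (1, 2, 3): 29 + 6 + 5 = 40
σ = (1, 3, 2): 29 + 17 + 11 = 57
σ = (2, 1, 3): 11 + (-7) + 5 = 9
σ = (2, 3, 1): 11 + 17 + 17 = 45
σ = (3, 1, 2): 24 + (-7) + 11 = 28
σ = (3, 2, 1): 24 + 6 + 17 = 47
Optimal value attained by: σ = (1, 3, 2).
Answer: det⊕(C) = 57; verdict: NONSINGULAR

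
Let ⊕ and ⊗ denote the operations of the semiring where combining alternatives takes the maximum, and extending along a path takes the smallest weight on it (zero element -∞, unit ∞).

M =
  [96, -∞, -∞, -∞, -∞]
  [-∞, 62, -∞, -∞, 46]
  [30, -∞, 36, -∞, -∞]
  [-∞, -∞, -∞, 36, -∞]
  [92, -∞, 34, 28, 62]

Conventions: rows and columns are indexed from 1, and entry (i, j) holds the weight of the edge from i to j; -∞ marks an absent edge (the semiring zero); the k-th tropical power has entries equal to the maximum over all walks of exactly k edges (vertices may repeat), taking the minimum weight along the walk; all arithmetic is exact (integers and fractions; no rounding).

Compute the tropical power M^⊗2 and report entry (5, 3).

M^⊗2:
  [96, -∞, -∞, -∞, -∞]
  [46, 62, 34, 28, 46]
  [30, -∞, 36, -∞, -∞]
  [-∞, -∞, -∞, 36, -∞]
  [92, -∞, 34, 28, 62]
Key observation: the optimum is the walk 5->3->3, with weight 34 min 36 = 34.
Optimal value attained by: walk 5->3->3.
Answer: (M^⊗2)[5][3] = 34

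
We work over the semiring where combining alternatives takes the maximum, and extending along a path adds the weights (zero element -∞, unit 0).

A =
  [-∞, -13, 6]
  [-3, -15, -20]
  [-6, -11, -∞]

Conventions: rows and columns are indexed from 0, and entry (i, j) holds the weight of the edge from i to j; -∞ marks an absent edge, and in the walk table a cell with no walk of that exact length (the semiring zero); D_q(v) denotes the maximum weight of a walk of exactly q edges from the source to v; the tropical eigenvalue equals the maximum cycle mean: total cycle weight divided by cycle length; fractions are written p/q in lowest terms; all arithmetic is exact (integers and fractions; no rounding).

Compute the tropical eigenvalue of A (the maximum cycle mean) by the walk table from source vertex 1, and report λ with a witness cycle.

q=0: [-∞, 0, -∞]
q=1: [-3, -15, -20]
q=2: [-18, -16, 3]
q=3: [-3, -8, -12]
Optimal cycle mean attained by: cycle 0->2->0, total 6 + (-6), length 2.
Answer: λ = 0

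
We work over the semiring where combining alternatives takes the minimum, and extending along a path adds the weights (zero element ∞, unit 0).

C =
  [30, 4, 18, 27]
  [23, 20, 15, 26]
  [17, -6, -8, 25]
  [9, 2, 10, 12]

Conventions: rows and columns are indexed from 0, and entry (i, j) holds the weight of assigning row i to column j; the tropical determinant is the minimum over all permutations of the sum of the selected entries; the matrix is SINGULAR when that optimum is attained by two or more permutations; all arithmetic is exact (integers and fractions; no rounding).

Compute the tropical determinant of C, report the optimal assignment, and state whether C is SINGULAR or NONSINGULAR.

σ = (0, 1, 2, 3): 30 + 20 + (-8) + 12 = 54
σ = (0, 1, 3, 2): 30 + 20 + 25 + 10 = 85
σ = (0, 2, 1, 3): 30 + 15 + (-6) + 12 = 51
σ = (0, 2, 3, 1): 30 + 15 + 25 + 2 = 72
σ = (0, 3, 1, 2): 30 + 26 + (-6) + 10 = 60
σ = (0, 3, 2, 1): 30 + 26 + (-8) + 2 = 50
σ = (1, 0, 2, 3): 4 + 23 + (-8) + 12 = 31
σ = (1, 0, 3, 2): 4 + 23 + 25 + 10 = 62
σ = (1, 2, 0, 3): 4 + 15 + 17 + 12 = 48
σ = (1, 2, 3, 0): 4 + 15 + 25 + 9 = 53
σ = (1, 3, 0, 2): 4 + 26 + 17 + 10 = 57
σ = (1, 3, 2, 0): 4 + 26 + (-8) + 9 = 31
σ = (2, 0, 1, 3): 18 + 23 + (-6) + 12 = 47
σ = (2, 0, 3, 1): 18 + 23 + 25 + 2 = 68
σ = (2, 1, 0, 3): 18 + 20 + 17 + 12 = 67
σ = (2, 1, 3, 0): 18 + 20 + 25 + 9 = 72
σ = (2, 3, 0, 1): 18 + 26 + 17 + 2 = 63
σ = (2, 3, 1, 0): 18 + 26 + (-6) + 9 = 47
σ = (3, 0, 1, 2): 27 + 23 + (-6) + 10 = 54
σ = (3, 0, 2, 1): 27 + 23 + (-8) + 2 = 44
σ = (3, 1, 0, 2): 27 + 20 + 17 + 10 = 74
σ = (3, 1, 2, 0): 27 + 20 + (-8) + 9 = 48
σ = (3, 2, 0, 1): 27 + 15 + 17 + 2 = 61
σ = (3, 2, 1, 0): 27 + 15 + (-6) + 9 = 45
Optimal value attained by: σ = (1, 0, 2, 3).
Answer: det⊕(C) = 31; verdict: SINGULAR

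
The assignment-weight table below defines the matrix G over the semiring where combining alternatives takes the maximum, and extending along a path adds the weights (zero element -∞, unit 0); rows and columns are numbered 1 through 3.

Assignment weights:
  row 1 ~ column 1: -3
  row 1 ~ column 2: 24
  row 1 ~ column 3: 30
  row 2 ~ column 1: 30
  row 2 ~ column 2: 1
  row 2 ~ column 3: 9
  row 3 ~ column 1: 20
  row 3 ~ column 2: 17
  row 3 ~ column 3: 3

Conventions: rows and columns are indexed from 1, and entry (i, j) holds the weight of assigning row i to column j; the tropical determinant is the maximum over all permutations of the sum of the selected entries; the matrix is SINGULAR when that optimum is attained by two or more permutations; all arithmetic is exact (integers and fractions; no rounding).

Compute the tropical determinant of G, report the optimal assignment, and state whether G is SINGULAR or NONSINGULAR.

σ = (1, 2, 3): (-3) + 1 + 3 = 1
σ = (1, 3, 2): (-3) + 9 + 17 = 23
σ = (2, 1, 3): 24 + 30 + 3 = 57
σ = (2, 3, 1): 24 + 9 + 20 = 53
σ = (3, 1, 2): 30 + 30 + 17 = 77
σ = (3, 2, 1): 30 + 1 + 20 = 51
Optimal value attained by: σ = (3, 1, 2).
Answer: det⊕(G) = 77; verdict: NONSINGULAR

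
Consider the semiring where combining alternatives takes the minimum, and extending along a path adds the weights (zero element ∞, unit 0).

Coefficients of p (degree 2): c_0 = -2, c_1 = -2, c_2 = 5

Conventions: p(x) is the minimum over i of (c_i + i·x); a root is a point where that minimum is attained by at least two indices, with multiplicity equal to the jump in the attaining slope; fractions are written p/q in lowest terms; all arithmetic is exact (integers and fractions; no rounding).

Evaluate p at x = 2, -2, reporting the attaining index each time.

p(2) = min(-2+0·2=-2, -2+1·2=0, 5+2·2=9) = -2 (attained by i=0)
p(-2) = min(-2+0·(-2)=-2, -2+1·(-2)=-4, 5+2·(-2)=1) = -4 (attained by i=1)
Answer: p(2) = -2; p(-2) = -4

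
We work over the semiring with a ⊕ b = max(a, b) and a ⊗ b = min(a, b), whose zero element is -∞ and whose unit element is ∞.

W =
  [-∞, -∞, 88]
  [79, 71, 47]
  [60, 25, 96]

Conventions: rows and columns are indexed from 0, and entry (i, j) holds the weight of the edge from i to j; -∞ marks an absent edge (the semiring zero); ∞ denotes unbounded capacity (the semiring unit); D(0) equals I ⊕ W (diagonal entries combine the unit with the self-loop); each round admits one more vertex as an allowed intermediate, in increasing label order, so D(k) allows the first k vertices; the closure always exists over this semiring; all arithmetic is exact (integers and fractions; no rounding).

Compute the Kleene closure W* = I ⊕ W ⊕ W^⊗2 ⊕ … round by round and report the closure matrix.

D(0):
  [∞, -∞, 88]
  [79, ∞, 47]
  [60, 25, ∞]
D(1):
  [∞, -∞, 88]
  [79, ∞, 79]
  [60, 25, ∞]
D(2):
  [∞, -∞, 88]
  [79, ∞, 79]
  [60, 25, ∞]
D(3):
  [∞, 25, 88]
  [79, ∞, 79]
  [60, 25, ∞]
Answer: W* = [[∞, 25, 88], [79, ∞, 79], [60, 25, ∞]]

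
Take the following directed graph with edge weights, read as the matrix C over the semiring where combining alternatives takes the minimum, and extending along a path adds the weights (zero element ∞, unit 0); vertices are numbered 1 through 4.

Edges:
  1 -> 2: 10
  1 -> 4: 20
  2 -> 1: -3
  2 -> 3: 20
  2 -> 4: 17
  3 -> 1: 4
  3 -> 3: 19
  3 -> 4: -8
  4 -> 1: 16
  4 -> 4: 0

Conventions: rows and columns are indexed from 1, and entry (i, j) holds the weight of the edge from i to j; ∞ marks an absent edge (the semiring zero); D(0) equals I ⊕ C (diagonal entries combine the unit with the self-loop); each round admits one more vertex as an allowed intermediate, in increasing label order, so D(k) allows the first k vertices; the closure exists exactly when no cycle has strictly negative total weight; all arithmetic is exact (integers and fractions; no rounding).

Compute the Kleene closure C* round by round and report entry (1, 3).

D(0):
  [0, 10, ∞, 20]
  [-3, 0, 20, 17]
  [4, ∞, 0, -8]
  [16, ∞, ∞, 0]
D(1):
  [0, 10, ∞, 20]
  [-3, 0, 20, 17]
  [4, 14, 0, -8]
  [16, 26, ∞, 0]
D(2):
  [0, 10, 30, 20]
  [-3, 0, 20, 17]
  [4, 14, 0, -8]
  [16, 26, 46, 0]
D(3):
  [0, 10, 30, 20]
  [-3, 0, 20, 12]
  [4, 14, 0, -8]
  [16, 26, 46, 0]
D(4):
  [0, 10, 30, 20]
  [-3, 0, 20, 12]
  [4, 14, 0, -8]
  [16, 26, 46, 0]
Answer: C*[1][3] = 30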